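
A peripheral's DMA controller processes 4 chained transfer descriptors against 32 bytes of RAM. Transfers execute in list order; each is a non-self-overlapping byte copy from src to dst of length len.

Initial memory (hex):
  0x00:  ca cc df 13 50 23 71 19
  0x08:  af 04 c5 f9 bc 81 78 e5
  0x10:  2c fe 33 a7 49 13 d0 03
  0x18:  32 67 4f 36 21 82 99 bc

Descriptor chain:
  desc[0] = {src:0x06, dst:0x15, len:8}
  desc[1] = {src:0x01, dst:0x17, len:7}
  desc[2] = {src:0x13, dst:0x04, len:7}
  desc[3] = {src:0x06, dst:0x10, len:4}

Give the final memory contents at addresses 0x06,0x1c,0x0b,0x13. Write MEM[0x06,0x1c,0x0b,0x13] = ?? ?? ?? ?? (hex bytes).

  after D0: wrote 8B at 0x15 = 7119af04c5f9bc81
  after D1: wrote 7B at 0x17 = ccdf1350237119
  after D2: wrote 7B at 0x04 = a7497119ccdf13
  after D3: wrote 4B at 0x10 = 7119ccdf
query mem[0x06]=0x71, mem[0x1c]=0x71, mem[0x0b]=0xf9, mem[0x13]=0xdf

MEM[0x06,0x1c,0x0b,0x13] = 71 71 f9 df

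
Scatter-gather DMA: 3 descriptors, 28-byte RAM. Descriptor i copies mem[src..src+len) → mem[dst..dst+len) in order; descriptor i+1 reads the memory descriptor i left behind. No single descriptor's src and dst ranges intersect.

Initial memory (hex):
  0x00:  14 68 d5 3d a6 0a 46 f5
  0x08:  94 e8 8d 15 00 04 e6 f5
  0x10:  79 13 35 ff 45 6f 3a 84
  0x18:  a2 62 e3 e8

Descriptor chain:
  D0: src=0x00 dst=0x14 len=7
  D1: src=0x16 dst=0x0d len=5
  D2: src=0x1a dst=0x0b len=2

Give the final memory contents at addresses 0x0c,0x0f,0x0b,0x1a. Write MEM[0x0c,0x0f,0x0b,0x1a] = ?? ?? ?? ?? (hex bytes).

#0 dst[0x14+7] := {0x14,0x68,0xd5,0x3d,0xa6,0x0a,0x46}
#1 dst[0x0d+5] := {0xd5,0x3d,0xa6,0x0a,0x46}
#2 dst[0x0b+2] := {0x46,0xe8}
query mem[0x0c]=0xe8, mem[0x0f]=0xa6, mem[0x0b]=0x46, mem[0x1a]=0x46

MEM[0x0c,0x0f,0x0b,0x1a] = e8 a6 46 46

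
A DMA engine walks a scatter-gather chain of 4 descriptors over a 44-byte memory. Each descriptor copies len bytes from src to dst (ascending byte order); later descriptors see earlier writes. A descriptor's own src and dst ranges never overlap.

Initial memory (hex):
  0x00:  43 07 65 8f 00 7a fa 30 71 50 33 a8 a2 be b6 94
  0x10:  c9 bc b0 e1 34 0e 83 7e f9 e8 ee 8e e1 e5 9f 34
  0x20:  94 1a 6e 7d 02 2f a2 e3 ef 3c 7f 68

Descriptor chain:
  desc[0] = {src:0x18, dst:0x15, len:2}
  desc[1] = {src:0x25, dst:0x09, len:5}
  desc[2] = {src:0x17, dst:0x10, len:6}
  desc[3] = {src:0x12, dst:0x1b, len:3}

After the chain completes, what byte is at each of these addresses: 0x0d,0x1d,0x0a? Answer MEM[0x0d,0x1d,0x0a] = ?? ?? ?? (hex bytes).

D0: mem[0x15..0x16] <- [f9 e8]
D1: mem[0x09..0x0d] <- [2f a2 e3 ef 3c]
D2: mem[0x10..0x15] <- [7e f9 e8 ee 8e e1]
D3: mem[0x1b..0x1d] <- [e8 ee 8e]
query mem[0x0d]=0x3c, mem[0x1d]=0x8e, mem[0x0a]=0xa2

MEM[0x0d,0x1d,0x0a] = 3c 8e a2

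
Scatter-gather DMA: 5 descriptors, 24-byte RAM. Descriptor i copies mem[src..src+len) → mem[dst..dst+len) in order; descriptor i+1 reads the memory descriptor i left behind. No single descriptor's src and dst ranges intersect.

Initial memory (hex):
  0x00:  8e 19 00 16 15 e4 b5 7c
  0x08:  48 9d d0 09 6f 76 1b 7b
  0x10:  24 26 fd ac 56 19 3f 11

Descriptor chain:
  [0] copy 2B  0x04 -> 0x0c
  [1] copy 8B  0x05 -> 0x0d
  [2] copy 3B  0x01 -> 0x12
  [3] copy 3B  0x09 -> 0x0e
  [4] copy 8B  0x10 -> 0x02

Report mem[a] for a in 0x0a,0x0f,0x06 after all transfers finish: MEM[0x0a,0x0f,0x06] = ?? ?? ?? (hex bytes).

MEM[0x0a,0x0f,0x06] = d0 d0 16

[0] 0x04->0x0c len=2 : 15 e4
[1] 0x05->0x0d len=8 : e4 b5 7c 48 9d d0 09 15
[2] 0x01->0x12 len=3 : 19 00 16
[3] 0x09->0x0e len=3 : 9d d0 09
[4] 0x10->0x02 len=8 : 09 9d 19 00 16 19 3f 11
query mem[0x0a]=0xd0, mem[0x0f]=0xd0, mem[0x06]=0x16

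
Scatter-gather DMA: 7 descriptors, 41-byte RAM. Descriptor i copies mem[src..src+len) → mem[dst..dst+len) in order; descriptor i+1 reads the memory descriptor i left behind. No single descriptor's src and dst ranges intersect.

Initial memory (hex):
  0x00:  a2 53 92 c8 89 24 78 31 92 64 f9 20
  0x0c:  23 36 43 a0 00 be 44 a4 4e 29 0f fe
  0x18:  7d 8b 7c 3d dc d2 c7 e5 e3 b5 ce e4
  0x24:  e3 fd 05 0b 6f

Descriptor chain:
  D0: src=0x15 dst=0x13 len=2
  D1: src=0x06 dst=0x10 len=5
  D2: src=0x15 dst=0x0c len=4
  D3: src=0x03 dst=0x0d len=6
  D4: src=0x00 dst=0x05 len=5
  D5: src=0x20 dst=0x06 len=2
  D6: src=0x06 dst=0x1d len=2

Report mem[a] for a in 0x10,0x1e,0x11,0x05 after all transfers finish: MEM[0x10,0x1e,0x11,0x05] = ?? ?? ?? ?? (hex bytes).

D0: mem[0x13..0x14] <- [29 0f]
D1: mem[0x10..0x14] <- [78 31 92 64 f9]
D2: mem[0x0c..0x0f] <- [29 0f fe 7d]
D3: mem[0x0d..0x12] <- [c8 89 24 78 31 92]
D4: mem[0x05..0x09] <- [a2 53 92 c8 89]
D5: mem[0x06..0x07] <- [e3 b5]
D6: mem[0x1d..0x1e] <- [e3 b5]
query mem[0x10]=0x78, mem[0x1e]=0xb5, mem[0x11]=0x31, mem[0x05]=0xa2

MEM[0x10,0x1e,0x11,0x05] = 78 b5 31 a2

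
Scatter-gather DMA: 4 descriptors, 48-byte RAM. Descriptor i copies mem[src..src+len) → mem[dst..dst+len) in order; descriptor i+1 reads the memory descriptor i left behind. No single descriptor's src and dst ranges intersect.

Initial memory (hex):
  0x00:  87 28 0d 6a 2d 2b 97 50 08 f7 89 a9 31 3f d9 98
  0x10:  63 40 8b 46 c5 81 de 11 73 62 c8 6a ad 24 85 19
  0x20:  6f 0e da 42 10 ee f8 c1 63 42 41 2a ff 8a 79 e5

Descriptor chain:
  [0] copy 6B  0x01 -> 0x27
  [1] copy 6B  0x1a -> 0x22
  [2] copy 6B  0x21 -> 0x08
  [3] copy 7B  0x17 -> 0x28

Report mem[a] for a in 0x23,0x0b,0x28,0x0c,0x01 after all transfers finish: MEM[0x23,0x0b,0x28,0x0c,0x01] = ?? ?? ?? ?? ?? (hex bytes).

MEM[0x23,0x0b,0x28,0x0c,0x01] = 6a ad 11 24 28

#0 dst[0x27+6] := {0x28,0x0d,0x6a,0x2d,0x2b,0x97}
#1 dst[0x22+6] := {0xc8,0x6a,0xad,0x24,0x85,0x19}
#2 dst[0x08+6] := {0x0e,0xc8,0x6a,0xad,0x24,0x85}
#3 dst[0x28+7] := {0x11,0x73,0x62,0xc8,0x6a,0xad,0x24}
query mem[0x23]=0x6a, mem[0x0b]=0xad, mem[0x28]=0x11, mem[0x0c]=0x24, mem[0x01]=0x28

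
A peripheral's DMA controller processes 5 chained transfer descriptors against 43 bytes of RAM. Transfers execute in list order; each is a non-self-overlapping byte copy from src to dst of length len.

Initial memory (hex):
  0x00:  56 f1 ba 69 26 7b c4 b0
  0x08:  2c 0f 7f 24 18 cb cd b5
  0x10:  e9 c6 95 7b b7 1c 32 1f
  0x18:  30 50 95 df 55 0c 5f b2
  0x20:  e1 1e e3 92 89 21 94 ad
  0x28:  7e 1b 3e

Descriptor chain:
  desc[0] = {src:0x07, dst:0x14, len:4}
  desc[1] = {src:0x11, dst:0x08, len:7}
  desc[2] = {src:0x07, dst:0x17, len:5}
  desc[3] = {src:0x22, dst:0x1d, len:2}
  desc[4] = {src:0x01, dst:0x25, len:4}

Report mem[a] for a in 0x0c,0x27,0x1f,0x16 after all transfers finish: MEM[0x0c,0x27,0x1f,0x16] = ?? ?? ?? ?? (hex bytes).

MEM[0x0c,0x27,0x1f,0x16] = 2c 69 b2 0f

[0] 0x07->0x14 len=4 : b0 2c 0f 7f
[1] 0x11->0x08 len=7 : c6 95 7b b0 2c 0f 7f
[2] 0x07->0x17 len=5 : b0 c6 95 7b b0
[3] 0x22->0x1d len=2 : e3 92
[4] 0x01->0x25 len=4 : f1 ba 69 26
query mem[0x0c]=0x2c, mem[0x27]=0x69, mem[0x1f]=0xb2, mem[0x16]=0x0f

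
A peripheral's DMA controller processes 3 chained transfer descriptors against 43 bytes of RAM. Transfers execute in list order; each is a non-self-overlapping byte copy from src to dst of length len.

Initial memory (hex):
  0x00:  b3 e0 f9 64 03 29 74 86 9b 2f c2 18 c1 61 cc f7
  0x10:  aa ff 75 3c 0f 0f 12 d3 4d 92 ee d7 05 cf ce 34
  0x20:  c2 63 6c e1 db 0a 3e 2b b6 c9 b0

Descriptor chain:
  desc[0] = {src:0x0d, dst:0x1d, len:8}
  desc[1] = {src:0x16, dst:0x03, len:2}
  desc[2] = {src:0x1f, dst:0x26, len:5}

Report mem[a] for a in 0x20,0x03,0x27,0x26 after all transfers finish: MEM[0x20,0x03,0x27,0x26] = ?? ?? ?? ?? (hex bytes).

MEM[0x20,0x03,0x27,0x26] = aa 12 aa f7

D0: mem[0x1d..0x24] <- [61 cc f7 aa ff 75 3c 0f]
D1: mem[0x03..0x04] <- [12 d3]
D2: mem[0x26..0x2a] <- [f7 aa ff 75 3c]
query mem[0x20]=0xaa, mem[0x03]=0x12, mem[0x27]=0xaa, mem[0x26]=0xf7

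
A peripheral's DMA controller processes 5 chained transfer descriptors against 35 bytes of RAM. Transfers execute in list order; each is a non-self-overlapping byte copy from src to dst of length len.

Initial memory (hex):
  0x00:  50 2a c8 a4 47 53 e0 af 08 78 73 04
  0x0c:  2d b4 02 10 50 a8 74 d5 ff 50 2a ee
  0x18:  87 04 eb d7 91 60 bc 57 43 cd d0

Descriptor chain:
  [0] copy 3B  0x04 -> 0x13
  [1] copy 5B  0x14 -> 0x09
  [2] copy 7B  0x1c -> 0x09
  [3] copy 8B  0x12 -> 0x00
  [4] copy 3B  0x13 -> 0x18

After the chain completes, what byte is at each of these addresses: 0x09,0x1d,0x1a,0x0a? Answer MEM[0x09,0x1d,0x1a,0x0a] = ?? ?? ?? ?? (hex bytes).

D0: mem[0x13..0x15] <- [47 53 e0]
D1: mem[0x09..0x0d] <- [53 e0 2a ee 87]
D2: mem[0x09..0x0f] <- [91 60 bc 57 43 cd d0]
D3: mem[0x00..0x07] <- [74 47 53 e0 2a ee 87 04]
D4: mem[0x18..0x1a] <- [47 53 e0]
query mem[0x09]=0x91, mem[0x1d]=0x60, mem[0x1a]=0xe0, mem[0x0a]=0x60

MEM[0x09,0x1d,0x1a,0x0a] = 91 60 e0 60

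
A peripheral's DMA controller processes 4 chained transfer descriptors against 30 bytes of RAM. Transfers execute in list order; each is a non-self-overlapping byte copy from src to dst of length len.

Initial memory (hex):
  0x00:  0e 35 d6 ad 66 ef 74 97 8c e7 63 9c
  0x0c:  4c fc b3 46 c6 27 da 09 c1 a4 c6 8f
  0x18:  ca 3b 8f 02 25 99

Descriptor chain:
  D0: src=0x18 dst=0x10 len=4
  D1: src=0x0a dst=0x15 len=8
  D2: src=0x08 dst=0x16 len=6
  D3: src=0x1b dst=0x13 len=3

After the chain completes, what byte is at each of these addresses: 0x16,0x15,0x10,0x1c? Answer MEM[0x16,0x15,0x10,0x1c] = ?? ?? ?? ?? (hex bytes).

MEM[0x16,0x15,0x10,0x1c] = 8c 99 ca 3b

[0] 0x18->0x10 len=4 : ca 3b 8f 02
[1] 0x0a->0x15 len=8 : 63 9c 4c fc b3 46 ca 3b
[2] 0x08->0x16 len=6 : 8c e7 63 9c 4c fc
[3] 0x1b->0x13 len=3 : fc 3b 99
query mem[0x16]=0x8c, mem[0x15]=0x99, mem[0x10]=0xca, mem[0x1c]=0x3b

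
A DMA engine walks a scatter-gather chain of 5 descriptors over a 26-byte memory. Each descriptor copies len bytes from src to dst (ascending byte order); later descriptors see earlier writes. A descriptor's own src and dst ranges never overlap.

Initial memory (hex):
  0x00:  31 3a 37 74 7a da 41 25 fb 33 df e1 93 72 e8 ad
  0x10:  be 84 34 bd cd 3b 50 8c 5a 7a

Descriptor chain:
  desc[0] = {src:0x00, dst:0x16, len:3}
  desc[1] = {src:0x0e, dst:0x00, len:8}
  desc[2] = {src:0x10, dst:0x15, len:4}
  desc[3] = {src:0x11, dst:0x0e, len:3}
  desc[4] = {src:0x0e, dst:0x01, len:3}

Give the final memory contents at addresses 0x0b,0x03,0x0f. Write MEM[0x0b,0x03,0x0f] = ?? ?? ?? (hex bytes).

#0 dst[0x16+3] := {0x31,0x3a,0x37}
#1 dst[0x00+8] := {0xe8,0xad,0xbe,0x84,0x34,0xbd,0xcd,0x3b}
#2 dst[0x15+4] := {0xbe,0x84,0x34,0xbd}
#3 dst[0x0e+3] := {0x84,0x34,0xbd}
#4 dst[0x01+3] := {0x84,0x34,0xbd}
query mem[0x0b]=0xe1, mem[0x03]=0xbd, mem[0x0f]=0x34

MEM[0x0b,0x03,0x0f] = e1 bd 34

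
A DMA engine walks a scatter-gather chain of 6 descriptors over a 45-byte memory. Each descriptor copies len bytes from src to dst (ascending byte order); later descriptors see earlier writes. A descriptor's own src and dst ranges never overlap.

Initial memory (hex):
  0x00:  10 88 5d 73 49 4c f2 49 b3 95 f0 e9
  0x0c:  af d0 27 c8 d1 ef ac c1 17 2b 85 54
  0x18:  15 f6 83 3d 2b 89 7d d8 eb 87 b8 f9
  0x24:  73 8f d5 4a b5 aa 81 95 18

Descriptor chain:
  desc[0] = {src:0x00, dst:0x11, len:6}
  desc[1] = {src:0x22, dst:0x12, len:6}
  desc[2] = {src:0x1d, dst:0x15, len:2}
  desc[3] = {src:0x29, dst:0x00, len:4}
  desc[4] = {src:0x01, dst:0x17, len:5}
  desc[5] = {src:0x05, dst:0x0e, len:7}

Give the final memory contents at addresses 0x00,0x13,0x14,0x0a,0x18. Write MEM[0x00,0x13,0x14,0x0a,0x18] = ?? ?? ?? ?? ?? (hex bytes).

  after D0: wrote 6B at 0x11 = 10885d73494c
  after D1: wrote 6B at 0x12 = b8f9738fd54a
  after D2: wrote 2B at 0x15 = 897d
  after D3: wrote 4B at 0x00 = aa819518
  after D4: wrote 5B at 0x17 = 819518494c
  after D5: wrote 7B at 0x0e = 4cf249b395f0e9
query mem[0x00]=0xaa, mem[0x13]=0xf0, mem[0x14]=0xe9, mem[0x0a]=0xf0, mem[0x18]=0x95

MEM[0x00,0x13,0x14,0x0a,0x18] = aa f0 e9 f0 95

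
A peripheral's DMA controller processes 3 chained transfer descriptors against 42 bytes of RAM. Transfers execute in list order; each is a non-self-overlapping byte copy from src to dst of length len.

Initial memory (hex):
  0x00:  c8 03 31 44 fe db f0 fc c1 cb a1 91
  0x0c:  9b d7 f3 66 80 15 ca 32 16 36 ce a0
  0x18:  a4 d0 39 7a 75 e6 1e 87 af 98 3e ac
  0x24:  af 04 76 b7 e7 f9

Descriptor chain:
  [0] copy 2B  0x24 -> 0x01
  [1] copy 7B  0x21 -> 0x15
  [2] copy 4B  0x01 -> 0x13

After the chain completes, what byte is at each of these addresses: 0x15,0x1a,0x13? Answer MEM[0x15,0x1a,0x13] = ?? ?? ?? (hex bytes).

MEM[0x15,0x1a,0x13] = 44 76 af

#0 dst[0x01+2] := {0xaf,0x04}
#1 dst[0x15+7] := {0x98,0x3e,0xac,0xaf,0x04,0x76,0xb7}
#2 dst[0x13+4] := {0xaf,0x04,0x44,0xfe}
query mem[0x15]=0x44, mem[0x1a]=0x76, mem[0x13]=0xaf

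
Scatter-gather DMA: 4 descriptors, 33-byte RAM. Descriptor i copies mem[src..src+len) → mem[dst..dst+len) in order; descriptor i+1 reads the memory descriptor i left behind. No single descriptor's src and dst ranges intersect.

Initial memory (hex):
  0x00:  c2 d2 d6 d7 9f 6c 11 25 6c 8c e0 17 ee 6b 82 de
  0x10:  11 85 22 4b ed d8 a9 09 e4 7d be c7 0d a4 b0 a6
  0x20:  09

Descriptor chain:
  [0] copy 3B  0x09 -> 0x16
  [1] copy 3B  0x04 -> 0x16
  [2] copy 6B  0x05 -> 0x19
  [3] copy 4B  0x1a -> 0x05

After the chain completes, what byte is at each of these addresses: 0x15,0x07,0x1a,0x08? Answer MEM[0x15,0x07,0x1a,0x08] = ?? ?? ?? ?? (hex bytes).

[0] 0x09->0x16 len=3 : 8c e0 17
[1] 0x04->0x16 len=3 : 9f 6c 11
[2] 0x05->0x19 len=6 : 6c 11 25 6c 8c e0
[3] 0x1a->0x05 len=4 : 11 25 6c 8c
query mem[0x15]=0xd8, mem[0x07]=0x6c, mem[0x1a]=0x11, mem[0x08]=0x8c

MEM[0x15,0x07,0x1a,0x08] = d8 6c 11 8c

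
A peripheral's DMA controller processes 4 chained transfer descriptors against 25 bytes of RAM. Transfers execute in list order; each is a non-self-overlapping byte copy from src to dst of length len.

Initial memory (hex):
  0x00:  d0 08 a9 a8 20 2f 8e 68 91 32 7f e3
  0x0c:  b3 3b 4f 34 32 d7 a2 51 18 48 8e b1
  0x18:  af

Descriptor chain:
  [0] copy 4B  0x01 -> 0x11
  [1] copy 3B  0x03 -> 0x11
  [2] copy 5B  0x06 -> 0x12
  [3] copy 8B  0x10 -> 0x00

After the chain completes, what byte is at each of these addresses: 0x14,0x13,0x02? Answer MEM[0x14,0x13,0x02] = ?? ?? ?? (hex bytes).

MEM[0x14,0x13,0x02] = 91 68 8e

D0: mem[0x11..0x14] <- [08 a9 a8 20]
D1: mem[0x11..0x13] <- [a8 20 2f]
D2: mem[0x12..0x16] <- [8e 68 91 32 7f]
D3: mem[0x00..0x07] <- [32 a8 8e 68 91 32 7f b1]
query mem[0x14]=0x91, mem[0x13]=0x68, mem[0x02]=0x8e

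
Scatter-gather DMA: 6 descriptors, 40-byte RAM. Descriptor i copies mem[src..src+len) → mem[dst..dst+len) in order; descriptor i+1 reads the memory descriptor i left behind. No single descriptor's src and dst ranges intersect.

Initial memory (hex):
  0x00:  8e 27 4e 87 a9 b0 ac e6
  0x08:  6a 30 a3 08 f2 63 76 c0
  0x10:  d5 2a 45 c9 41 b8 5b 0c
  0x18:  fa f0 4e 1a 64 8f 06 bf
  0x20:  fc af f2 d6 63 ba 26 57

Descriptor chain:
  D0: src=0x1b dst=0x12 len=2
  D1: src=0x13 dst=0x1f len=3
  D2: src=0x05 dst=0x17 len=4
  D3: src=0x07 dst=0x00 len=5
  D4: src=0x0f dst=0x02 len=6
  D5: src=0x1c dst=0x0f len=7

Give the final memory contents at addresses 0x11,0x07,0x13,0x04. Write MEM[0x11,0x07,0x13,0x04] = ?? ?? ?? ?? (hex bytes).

  after D0: wrote 2B at 0x12 = 1a64
  after D1: wrote 3B at 0x1f = 6441b8
  after D2: wrote 4B at 0x17 = b0ace66a
  after D3: wrote 5B at 0x00 = e66a30a308
  after D4: wrote 6B at 0x02 = c0d52a1a6441
  after D5: wrote 7B at 0x0f = 648f066441b8f2
query mem[0x11]=0x06, mem[0x07]=0x41, mem[0x13]=0x41, mem[0x04]=0x2a

MEM[0x11,0x07,0x13,0x04] = 06 41 41 2a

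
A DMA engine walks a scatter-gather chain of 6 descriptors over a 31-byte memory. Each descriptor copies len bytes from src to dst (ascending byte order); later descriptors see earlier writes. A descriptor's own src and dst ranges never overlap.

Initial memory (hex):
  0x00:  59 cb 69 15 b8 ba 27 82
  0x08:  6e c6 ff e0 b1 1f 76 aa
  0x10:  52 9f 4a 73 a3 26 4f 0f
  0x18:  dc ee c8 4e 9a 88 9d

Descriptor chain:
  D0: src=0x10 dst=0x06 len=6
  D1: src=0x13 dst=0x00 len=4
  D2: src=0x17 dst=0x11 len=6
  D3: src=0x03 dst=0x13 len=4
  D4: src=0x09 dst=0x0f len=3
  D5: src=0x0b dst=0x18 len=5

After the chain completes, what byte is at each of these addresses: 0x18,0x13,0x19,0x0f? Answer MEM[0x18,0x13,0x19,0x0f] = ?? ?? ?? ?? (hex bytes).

  after D0: wrote 6B at 0x06 = 529f4a73a326
  after D1: wrote 4B at 0x00 = 73a3264f
  after D2: wrote 6B at 0x11 = 0fdceec84e9a
  after D3: wrote 4B at 0x13 = 4fb8ba52
  after D4: wrote 3B at 0x0f = 73a326
  after D5: wrote 5B at 0x18 = 26b11f7673
query mem[0x18]=0x26, mem[0x13]=0x4f, mem[0x19]=0xb1, mem[0x0f]=0x73

MEM[0x18,0x13,0x19,0x0f] = 26 4f b1 73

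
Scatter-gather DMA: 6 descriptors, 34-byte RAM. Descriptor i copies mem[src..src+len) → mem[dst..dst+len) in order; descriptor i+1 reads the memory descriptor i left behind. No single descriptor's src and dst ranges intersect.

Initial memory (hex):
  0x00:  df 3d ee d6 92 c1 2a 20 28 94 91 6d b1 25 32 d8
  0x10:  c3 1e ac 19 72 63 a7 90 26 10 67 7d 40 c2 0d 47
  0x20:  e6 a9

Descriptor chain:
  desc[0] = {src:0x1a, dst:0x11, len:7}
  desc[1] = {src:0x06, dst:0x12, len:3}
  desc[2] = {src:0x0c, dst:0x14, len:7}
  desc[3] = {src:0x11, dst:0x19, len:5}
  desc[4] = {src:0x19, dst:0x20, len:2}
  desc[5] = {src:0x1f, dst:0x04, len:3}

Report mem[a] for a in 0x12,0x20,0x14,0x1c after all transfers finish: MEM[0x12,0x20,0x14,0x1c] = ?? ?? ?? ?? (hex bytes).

D0: mem[0x11..0x17] <- [67 7d 40 c2 0d 47 e6]
D1: mem[0x12..0x14] <- [2a 20 28]
D2: mem[0x14..0x1a] <- [b1 25 32 d8 c3 67 2a]
D3: mem[0x19..0x1d] <- [67 2a 20 b1 25]
D4: mem[0x20..0x21] <- [67 2a]
D5: mem[0x04..0x06] <- [47 67 2a]
query mem[0x12]=0x2a, mem[0x20]=0x67, mem[0x14]=0xb1, mem[0x1c]=0xb1

MEM[0x12,0x20,0x14,0x1c] = 2a 67 b1 b1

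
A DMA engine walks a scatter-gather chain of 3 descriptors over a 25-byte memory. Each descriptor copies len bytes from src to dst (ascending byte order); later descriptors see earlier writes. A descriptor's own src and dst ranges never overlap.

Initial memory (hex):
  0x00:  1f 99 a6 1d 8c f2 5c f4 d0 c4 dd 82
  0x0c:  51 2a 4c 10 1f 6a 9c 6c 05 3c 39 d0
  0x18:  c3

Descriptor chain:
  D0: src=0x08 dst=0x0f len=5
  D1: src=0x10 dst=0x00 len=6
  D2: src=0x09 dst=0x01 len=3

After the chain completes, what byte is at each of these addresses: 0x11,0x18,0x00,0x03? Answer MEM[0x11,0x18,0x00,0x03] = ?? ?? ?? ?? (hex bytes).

[0] 0x08->0x0f len=5 : d0 c4 dd 82 51
[1] 0x10->0x00 len=6 : c4 dd 82 51 05 3c
[2] 0x09->0x01 len=3 : c4 dd 82
query mem[0x11]=0xdd, mem[0x18]=0xc3, mem[0x00]=0xc4, mem[0x03]=0x82

MEM[0x11,0x18,0x00,0x03] = dd c3 c4 82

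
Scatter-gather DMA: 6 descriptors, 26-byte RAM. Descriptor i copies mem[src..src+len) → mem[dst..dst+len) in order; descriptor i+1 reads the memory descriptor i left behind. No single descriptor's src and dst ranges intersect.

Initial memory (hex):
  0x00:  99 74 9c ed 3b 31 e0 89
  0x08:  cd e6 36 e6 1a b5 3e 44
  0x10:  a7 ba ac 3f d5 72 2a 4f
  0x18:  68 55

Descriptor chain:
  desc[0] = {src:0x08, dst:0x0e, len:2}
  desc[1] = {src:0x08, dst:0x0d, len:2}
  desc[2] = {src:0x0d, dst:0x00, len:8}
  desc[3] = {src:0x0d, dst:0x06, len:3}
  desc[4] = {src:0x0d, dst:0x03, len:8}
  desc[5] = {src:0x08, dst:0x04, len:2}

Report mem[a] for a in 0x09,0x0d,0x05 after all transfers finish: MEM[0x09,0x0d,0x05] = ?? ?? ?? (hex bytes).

D0: mem[0x0e..0x0f] <- [cd e6]
D1: mem[0x0d..0x0e] <- [cd e6]
D2: mem[0x00..0x07] <- [cd e6 e6 a7 ba ac 3f d5]
D3: mem[0x06..0x08] <- [cd e6 e6]
D4: mem[0x03..0x0a] <- [cd e6 e6 a7 ba ac 3f d5]
D5: mem[0x04..0x05] <- [ac 3f]
query mem[0x09]=0x3f, mem[0x0d]=0xcd, mem[0x05]=0x3f

MEM[0x09,0x0d,0x05] = 3f cd 3f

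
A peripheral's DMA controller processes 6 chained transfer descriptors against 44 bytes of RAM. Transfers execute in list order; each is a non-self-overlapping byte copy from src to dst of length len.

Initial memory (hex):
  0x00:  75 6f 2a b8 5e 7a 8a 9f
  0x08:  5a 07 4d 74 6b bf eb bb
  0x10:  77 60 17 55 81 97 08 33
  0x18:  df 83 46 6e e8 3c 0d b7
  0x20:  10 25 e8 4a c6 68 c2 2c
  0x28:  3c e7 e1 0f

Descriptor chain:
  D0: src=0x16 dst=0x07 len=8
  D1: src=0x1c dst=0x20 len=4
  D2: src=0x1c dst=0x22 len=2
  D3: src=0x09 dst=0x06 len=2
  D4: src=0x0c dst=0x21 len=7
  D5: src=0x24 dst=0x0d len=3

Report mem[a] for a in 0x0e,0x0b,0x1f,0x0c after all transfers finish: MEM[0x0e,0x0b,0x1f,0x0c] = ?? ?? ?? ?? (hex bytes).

MEM[0x0e,0x0b,0x1f,0x0c] = 77 46 b7 6e

  after D0: wrote 8B at 0x07 = 0833df83466ee83c
  after D1: wrote 4B at 0x20 = e83c0db7
  after D2: wrote 2B at 0x22 = e83c
  after D3: wrote 2B at 0x06 = df83
  after D4: wrote 7B at 0x21 = 6ee83cbb776017
  after D5: wrote 3B at 0x0d = bb7760
query mem[0x0e]=0x77, mem[0x0b]=0x46, mem[0x1f]=0xb7, mem[0x0c]=0x6e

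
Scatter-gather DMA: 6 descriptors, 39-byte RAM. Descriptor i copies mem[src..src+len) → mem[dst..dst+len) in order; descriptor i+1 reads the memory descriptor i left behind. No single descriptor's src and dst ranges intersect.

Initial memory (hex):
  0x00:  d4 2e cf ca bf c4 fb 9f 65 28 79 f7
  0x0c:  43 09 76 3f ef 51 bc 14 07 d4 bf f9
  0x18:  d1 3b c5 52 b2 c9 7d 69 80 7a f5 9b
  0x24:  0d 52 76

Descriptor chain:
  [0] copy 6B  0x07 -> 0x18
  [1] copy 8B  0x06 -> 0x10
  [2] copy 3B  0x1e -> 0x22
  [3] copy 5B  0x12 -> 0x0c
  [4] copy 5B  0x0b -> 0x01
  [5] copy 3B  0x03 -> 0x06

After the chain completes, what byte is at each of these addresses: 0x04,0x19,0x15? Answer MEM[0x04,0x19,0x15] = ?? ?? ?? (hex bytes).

[0] 0x07->0x18 len=6 : 9f 65 28 79 f7 43
[1] 0x06->0x10 len=8 : fb 9f 65 28 79 f7 43 09
[2] 0x1e->0x22 len=3 : 7d 69 80
[3] 0x12->0x0c len=5 : 65 28 79 f7 43
[4] 0x0b->0x01 len=5 : f7 65 28 79 f7
[5] 0x03->0x06 len=3 : 28 79 f7
query mem[0x04]=0x79, mem[0x19]=0x65, mem[0x15]=0xf7

MEM[0x04,0x19,0x15] = 79 65 f7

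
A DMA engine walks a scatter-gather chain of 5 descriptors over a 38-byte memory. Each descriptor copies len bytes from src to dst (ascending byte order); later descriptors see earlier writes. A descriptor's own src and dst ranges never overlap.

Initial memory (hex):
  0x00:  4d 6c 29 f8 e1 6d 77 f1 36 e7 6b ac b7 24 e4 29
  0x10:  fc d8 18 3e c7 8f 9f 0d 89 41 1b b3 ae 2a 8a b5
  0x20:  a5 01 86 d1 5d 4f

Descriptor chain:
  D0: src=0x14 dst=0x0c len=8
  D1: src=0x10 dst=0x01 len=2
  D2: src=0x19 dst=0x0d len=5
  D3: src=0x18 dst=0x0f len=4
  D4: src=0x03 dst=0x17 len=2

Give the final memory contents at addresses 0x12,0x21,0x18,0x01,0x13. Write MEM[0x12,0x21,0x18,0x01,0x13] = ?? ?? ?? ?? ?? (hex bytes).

#0 dst[0x0c+8] := {0xc7,0x8f,0x9f,0x0d,0x89,0x41,0x1b,0xb3}
#1 dst[0x01+2] := {0x89,0x41}
#2 dst[0x0d+5] := {0x41,0x1b,0xb3,0xae,0x2a}
#3 dst[0x0f+4] := {0x89,0x41,0x1b,0xb3}
#4 dst[0x17+2] := {0xf8,0xe1}
query mem[0x12]=0xb3, mem[0x21]=0x01, mem[0x18]=0xe1, mem[0x01]=0x89, mem[0x13]=0xb3

MEM[0x12,0x21,0x18,0x01,0x13] = b3 01 e1 89 b3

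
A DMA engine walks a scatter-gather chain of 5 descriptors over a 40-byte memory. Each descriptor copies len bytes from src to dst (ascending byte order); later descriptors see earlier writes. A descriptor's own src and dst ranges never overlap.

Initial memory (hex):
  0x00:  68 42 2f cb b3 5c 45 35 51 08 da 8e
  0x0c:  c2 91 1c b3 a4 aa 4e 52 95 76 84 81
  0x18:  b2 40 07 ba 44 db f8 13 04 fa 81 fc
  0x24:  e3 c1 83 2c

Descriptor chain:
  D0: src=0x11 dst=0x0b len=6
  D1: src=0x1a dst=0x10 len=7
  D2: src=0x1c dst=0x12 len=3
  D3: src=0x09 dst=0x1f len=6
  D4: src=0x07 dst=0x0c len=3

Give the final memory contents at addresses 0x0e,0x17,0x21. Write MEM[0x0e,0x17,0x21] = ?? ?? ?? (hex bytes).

MEM[0x0e,0x17,0x21] = 08 81 aa

D0: mem[0x0b..0x10] <- [aa 4e 52 95 76 84]
D1: mem[0x10..0x16] <- [07 ba 44 db f8 13 04]
D2: mem[0x12..0x14] <- [44 db f8]
D3: mem[0x1f..0x24] <- [08 da aa 4e 52 95]
D4: mem[0x0c..0x0e] <- [35 51 08]
query mem[0x0e]=0x08, mem[0x17]=0x81, mem[0x21]=0xaa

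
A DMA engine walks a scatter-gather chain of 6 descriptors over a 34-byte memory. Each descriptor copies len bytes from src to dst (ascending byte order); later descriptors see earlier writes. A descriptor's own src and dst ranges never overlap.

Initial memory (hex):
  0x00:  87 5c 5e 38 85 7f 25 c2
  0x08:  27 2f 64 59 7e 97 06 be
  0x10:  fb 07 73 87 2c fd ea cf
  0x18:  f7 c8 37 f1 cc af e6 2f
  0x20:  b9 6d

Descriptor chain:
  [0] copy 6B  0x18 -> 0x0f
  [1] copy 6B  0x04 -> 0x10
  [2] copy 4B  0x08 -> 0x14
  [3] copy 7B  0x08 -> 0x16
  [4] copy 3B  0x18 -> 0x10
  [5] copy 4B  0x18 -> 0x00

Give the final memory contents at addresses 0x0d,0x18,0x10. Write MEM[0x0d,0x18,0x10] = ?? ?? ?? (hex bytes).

MEM[0x0d,0x18,0x10] = 97 64 64

  after D0: wrote 6B at 0x0f = f7c837f1ccaf
  after D1: wrote 6B at 0x10 = 857f25c2272f
  after D2: wrote 4B at 0x14 = 272f6459
  after D3: wrote 7B at 0x16 = 272f64597e9706
  after D4: wrote 3B at 0x10 = 64597e
  after D5: wrote 4B at 0x00 = 64597e97
query mem[0x0d]=0x97, mem[0x18]=0x64, mem[0x10]=0x64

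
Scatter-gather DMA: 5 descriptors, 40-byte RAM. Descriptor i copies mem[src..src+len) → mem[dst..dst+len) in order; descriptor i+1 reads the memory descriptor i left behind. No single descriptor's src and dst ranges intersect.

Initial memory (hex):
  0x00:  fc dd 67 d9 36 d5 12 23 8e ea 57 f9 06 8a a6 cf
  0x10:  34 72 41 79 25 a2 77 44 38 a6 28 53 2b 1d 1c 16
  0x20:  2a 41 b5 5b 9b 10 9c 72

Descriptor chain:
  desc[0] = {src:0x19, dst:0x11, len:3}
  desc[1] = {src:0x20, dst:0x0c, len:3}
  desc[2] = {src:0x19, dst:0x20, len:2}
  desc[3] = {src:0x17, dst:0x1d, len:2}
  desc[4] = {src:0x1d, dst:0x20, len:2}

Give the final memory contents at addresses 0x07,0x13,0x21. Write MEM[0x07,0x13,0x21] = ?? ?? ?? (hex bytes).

D0: mem[0x11..0x13] <- [a6 28 53]
D1: mem[0x0c..0x0e] <- [2a 41 b5]
D2: mem[0x20..0x21] <- [a6 28]
D3: mem[0x1d..0x1e] <- [44 38]
D4: mem[0x20..0x21] <- [44 38]
query mem[0x07]=0x23, mem[0x13]=0x53, mem[0x21]=0x38

MEM[0x07,0x13,0x21] = 23 53 38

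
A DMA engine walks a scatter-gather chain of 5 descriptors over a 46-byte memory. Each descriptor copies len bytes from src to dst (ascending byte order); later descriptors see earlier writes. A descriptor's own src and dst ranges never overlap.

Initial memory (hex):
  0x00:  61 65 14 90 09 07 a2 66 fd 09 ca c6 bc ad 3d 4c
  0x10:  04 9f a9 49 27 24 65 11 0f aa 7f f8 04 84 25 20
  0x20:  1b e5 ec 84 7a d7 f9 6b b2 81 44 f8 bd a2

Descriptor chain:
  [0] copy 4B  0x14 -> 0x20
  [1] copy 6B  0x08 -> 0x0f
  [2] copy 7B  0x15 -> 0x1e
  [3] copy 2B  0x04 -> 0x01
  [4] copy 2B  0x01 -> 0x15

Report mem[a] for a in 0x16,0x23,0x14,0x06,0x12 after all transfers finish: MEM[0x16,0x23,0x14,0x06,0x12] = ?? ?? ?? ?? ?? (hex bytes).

MEM[0x16,0x23,0x14,0x06,0x12] = 07 7f ad a2 c6

  after D0: wrote 4B at 0x20 = 27246511
  after D1: wrote 6B at 0x0f = fd09cac6bcad
  after D2: wrote 7B at 0x1e = 2465110faa7ff8
  after D3: wrote 2B at 0x01 = 0907
  after D4: wrote 2B at 0x15 = 0907
query mem[0x16]=0x07, mem[0x23]=0x7f, mem[0x14]=0xad, mem[0x06]=0xa2, mem[0x12]=0xc6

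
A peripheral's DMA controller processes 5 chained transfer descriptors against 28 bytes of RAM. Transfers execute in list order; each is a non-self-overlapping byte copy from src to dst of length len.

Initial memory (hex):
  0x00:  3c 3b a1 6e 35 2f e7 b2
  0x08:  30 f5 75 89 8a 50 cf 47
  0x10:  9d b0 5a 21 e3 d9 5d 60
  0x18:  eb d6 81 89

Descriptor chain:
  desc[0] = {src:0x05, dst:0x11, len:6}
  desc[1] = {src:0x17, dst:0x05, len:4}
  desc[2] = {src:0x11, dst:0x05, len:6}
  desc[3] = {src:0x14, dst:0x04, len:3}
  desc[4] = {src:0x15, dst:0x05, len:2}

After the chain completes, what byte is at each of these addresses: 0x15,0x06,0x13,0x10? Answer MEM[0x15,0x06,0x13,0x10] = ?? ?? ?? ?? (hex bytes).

D0: mem[0x11..0x16] <- [2f e7 b2 30 f5 75]
D1: mem[0x05..0x08] <- [60 eb d6 81]
D2: mem[0x05..0x0a] <- [2f e7 b2 30 f5 75]
D3: mem[0x04..0x06] <- [30 f5 75]
D4: mem[0x05..0x06] <- [f5 75]
query mem[0x15]=0xf5, mem[0x06]=0x75, mem[0x13]=0xb2, mem[0x10]=0x9d

MEM[0x15,0x06,0x13,0x10] = f5 75 b2 9d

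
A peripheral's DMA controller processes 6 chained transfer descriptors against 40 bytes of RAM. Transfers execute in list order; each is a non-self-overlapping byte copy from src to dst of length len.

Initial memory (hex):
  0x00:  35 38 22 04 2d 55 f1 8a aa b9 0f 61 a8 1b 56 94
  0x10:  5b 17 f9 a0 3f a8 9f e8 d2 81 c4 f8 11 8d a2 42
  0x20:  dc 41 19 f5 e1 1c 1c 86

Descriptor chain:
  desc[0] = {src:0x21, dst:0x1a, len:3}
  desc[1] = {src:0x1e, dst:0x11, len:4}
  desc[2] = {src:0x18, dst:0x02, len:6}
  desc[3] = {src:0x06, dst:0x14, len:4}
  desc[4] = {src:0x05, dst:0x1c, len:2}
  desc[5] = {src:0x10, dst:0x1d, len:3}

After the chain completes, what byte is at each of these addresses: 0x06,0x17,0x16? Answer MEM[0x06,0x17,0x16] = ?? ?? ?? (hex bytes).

MEM[0x06,0x17,0x16] = f5 b9 aa

D0: mem[0x1a..0x1c] <- [41 19 f5]
D1: mem[0x11..0x14] <- [a2 42 dc 41]
D2: mem[0x02..0x07] <- [d2 81 41 19 f5 8d]
D3: mem[0x14..0x17] <- [f5 8d aa b9]
D4: mem[0x1c..0x1d] <- [19 f5]
D5: mem[0x1d..0x1f] <- [5b a2 42]
query mem[0x06]=0xf5, mem[0x17]=0xb9, mem[0x16]=0xaa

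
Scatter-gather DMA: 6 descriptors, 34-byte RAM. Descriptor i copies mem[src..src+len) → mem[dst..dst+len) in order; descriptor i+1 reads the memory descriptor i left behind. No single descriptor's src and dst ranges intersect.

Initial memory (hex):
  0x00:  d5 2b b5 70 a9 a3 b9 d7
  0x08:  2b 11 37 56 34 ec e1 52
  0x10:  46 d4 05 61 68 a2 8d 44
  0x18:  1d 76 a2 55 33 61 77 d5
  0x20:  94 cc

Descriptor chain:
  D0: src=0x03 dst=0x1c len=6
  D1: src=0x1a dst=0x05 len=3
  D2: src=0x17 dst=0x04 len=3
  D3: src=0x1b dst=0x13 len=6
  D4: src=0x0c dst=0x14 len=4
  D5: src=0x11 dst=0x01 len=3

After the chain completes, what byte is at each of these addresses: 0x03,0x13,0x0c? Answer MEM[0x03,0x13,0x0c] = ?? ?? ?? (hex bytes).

MEM[0x03,0x13,0x0c] = 55 55 34

#0 dst[0x1c+6] := {0x70,0xa9,0xa3,0xb9,0xd7,0x2b}
#1 dst[0x05+3] := {0xa2,0x55,0x70}
#2 dst[0x04+3] := {0x44,0x1d,0x76}
#3 dst[0x13+6] := {0x55,0x70,0xa9,0xa3,0xb9,0xd7}
#4 dst[0x14+4] := {0x34,0xec,0xe1,0x52}
#5 dst[0x01+3] := {0xd4,0x05,0x55}
query mem[0x03]=0x55, mem[0x13]=0x55, mem[0x0c]=0x34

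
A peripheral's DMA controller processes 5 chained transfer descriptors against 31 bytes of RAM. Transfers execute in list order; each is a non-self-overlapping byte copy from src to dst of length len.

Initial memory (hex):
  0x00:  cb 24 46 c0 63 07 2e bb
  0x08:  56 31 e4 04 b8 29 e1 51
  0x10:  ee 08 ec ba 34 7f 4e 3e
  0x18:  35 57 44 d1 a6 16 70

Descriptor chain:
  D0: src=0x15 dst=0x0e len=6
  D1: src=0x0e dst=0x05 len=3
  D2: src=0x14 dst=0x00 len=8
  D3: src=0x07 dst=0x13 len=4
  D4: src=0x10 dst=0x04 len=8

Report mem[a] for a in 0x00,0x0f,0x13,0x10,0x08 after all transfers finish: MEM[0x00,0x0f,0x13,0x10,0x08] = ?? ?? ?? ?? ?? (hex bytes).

D0: mem[0x0e..0x13] <- [7f 4e 3e 35 57 44]
D1: mem[0x05..0x07] <- [7f 4e 3e]
D2: mem[0x00..0x07] <- [34 7f 4e 3e 35 57 44 d1]
D3: mem[0x13..0x16] <- [d1 56 31 e4]
D4: mem[0x04..0x0b] <- [3e 35 57 d1 56 31 e4 3e]
query mem[0x00]=0x34, mem[0x0f]=0x4e, mem[0x13]=0xd1, mem[0x10]=0x3e, mem[0x08]=0x56

MEM[0x00,0x0f,0x13,0x10,0x08] = 34 4e d1 3e 56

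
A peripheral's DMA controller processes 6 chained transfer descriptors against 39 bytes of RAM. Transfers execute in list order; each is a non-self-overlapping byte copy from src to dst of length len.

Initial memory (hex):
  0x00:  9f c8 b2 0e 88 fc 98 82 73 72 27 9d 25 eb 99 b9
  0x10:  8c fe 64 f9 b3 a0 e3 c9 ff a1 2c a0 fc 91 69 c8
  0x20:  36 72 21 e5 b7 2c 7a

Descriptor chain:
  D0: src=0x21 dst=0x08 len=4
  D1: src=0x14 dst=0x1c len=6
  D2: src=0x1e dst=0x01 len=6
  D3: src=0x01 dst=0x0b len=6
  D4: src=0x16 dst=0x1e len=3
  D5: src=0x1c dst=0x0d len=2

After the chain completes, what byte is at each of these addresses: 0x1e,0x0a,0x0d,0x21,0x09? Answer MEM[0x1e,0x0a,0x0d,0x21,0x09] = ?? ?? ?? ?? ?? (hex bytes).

#0 dst[0x08+4] := {0x72,0x21,0xe5,0xb7}
#1 dst[0x1c+6] := {0xb3,0xa0,0xe3,0xc9,0xff,0xa1}
#2 dst[0x01+6] := {0xe3,0xc9,0xff,0xa1,0x21,0xe5}
#3 dst[0x0b+6] := {0xe3,0xc9,0xff,0xa1,0x21,0xe5}
#4 dst[0x1e+3] := {0xe3,0xc9,0xff}
#5 dst[0x0d+2] := {0xb3,0xa0}
query mem[0x1e]=0xe3, mem[0x0a]=0xe5, mem[0x0d]=0xb3, mem[0x21]=0xa1, mem[0x09]=0x21

MEM[0x1e,0x0a,0x0d,0x21,0x09] = e3 e5 b3 a1 21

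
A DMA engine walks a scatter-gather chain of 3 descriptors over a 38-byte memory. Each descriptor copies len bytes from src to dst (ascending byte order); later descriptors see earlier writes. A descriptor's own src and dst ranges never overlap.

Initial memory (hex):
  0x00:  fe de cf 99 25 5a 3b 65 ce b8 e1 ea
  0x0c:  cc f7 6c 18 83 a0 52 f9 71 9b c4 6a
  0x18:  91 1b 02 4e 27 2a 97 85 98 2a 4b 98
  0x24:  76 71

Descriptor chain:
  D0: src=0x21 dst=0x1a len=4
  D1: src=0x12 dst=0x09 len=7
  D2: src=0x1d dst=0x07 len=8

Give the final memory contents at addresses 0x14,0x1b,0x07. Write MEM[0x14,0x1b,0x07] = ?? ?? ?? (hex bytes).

MEM[0x14,0x1b,0x07] = 71 4b 76

  after D0: wrote 4B at 0x1a = 2a4b9876
  after D1: wrote 7B at 0x09 = 52f9719bc46a91
  after D2: wrote 8B at 0x07 = 769785982a4b9876
query mem[0x14]=0x71, mem[0x1b]=0x4b, mem[0x07]=0x76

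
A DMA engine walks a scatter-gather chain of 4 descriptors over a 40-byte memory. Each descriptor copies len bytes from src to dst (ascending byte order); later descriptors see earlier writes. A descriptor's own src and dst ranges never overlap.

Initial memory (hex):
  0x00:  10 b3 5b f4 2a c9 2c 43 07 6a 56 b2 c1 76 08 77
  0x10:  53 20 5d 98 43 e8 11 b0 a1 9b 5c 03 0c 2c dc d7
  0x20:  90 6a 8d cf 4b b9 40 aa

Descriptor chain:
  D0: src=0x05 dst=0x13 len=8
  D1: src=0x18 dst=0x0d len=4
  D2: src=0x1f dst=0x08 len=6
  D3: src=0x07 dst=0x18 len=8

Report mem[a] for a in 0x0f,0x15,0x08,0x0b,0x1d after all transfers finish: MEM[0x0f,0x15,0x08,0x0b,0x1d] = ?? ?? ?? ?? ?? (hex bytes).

MEM[0x0f,0x15,0x08,0x0b,0x1d] = c1 43 d7 8d cf

D0: mem[0x13..0x1a] <- [c9 2c 43 07 6a 56 b2 c1]
D1: mem[0x0d..0x10] <- [56 b2 c1 03]
D2: mem[0x08..0x0d] <- [d7 90 6a 8d cf 4b]
D3: mem[0x18..0x1f] <- [43 d7 90 6a 8d cf 4b b2]
query mem[0x0f]=0xc1, mem[0x15]=0x43, mem[0x08]=0xd7, mem[0x0b]=0x8d, mem[0x1d]=0xcf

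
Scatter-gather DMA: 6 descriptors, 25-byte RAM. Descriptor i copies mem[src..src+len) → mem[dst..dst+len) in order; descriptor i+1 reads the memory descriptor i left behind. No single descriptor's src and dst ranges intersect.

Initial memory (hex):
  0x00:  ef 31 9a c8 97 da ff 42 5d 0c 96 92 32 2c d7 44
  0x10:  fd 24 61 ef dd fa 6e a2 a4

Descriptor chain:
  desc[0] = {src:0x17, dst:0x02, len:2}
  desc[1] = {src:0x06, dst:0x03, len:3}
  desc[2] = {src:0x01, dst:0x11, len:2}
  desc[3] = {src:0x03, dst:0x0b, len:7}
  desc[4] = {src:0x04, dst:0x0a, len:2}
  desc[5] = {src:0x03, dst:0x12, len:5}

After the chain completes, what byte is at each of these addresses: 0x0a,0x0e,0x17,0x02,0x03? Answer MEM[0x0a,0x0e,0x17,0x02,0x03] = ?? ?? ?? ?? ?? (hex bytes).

MEM[0x0a,0x0e,0x17,0x02,0x03] = 42 ff a2 a2 ff

[0] 0x17->0x02 len=2 : a2 a4
[1] 0x06->0x03 len=3 : ff 42 5d
[2] 0x01->0x11 len=2 : 31 a2
[3] 0x03->0x0b len=7 : ff 42 5d ff 42 5d 0c
[4] 0x04->0x0a len=2 : 42 5d
[5] 0x03->0x12 len=5 : ff 42 5d ff 42
query mem[0x0a]=0x42, mem[0x0e]=0xff, mem[0x17]=0xa2, mem[0x02]=0xa2, mem[0x03]=0xff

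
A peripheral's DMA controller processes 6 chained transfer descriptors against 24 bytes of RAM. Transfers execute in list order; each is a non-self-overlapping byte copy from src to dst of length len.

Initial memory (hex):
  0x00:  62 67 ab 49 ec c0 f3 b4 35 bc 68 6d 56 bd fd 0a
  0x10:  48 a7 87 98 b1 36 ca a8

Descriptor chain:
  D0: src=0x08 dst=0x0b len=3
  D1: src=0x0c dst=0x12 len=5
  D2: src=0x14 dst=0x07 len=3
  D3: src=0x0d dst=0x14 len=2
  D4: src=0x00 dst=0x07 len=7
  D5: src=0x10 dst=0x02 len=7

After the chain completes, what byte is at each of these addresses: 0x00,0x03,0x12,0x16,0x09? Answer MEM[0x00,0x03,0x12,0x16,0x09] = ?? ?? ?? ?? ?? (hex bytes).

MEM[0x00,0x03,0x12,0x16,0x09] = 62 a7 bc 48 ab

  after D0: wrote 3B at 0x0b = 35bc68
  after D1: wrote 5B at 0x12 = bc68fd0a48
  after D2: wrote 3B at 0x07 = fd0a48
  after D3: wrote 2B at 0x14 = 68fd
  after D4: wrote 7B at 0x07 = 6267ab49ecc0f3
  after D5: wrote 7B at 0x02 = 48a7bc6868fd48
query mem[0x00]=0x62, mem[0x03]=0xa7, mem[0x12]=0xbc, mem[0x16]=0x48, mem[0x09]=0xab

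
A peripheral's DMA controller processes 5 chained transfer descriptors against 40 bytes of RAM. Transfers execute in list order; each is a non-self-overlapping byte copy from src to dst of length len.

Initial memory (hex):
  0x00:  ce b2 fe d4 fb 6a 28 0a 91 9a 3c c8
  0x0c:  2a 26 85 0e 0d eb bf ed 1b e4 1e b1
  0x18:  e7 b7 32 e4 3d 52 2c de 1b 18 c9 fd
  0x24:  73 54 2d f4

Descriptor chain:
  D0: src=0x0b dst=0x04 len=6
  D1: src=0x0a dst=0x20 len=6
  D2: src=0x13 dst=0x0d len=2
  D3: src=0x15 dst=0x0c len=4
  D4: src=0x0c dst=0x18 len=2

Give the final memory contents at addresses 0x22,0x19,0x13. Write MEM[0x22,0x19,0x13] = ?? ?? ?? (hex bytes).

MEM[0x22,0x19,0x13] = 2a 1e ed

#0 dst[0x04+6] := {0xc8,0x2a,0x26,0x85,0x0e,0x0d}
#1 dst[0x20+6] := {0x3c,0xc8,0x2a,0x26,0x85,0x0e}
#2 dst[0x0d+2] := {0xed,0x1b}
#3 dst[0x0c+4] := {0xe4,0x1e,0xb1,0xe7}
#4 dst[0x18+2] := {0xe4,0x1e}
query mem[0x22]=0x2a, mem[0x19]=0x1e, mem[0x13]=0xed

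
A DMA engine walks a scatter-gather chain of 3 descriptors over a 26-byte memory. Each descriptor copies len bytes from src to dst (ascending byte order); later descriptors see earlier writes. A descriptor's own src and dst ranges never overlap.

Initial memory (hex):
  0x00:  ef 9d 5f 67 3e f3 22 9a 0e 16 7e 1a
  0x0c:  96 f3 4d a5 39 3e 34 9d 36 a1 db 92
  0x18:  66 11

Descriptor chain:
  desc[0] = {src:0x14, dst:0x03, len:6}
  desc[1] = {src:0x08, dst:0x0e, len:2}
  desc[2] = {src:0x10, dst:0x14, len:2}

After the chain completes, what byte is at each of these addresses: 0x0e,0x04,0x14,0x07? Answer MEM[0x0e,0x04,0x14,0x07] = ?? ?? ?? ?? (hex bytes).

MEM[0x0e,0x04,0x14,0x07] = 11 a1 39 66

  after D0: wrote 6B at 0x03 = 36a1db926611
  after D1: wrote 2B at 0x0e = 1116
  after D2: wrote 2B at 0x14 = 393e
query mem[0x0e]=0x11, mem[0x04]=0xa1, mem[0x14]=0x39, mem[0x07]=0x66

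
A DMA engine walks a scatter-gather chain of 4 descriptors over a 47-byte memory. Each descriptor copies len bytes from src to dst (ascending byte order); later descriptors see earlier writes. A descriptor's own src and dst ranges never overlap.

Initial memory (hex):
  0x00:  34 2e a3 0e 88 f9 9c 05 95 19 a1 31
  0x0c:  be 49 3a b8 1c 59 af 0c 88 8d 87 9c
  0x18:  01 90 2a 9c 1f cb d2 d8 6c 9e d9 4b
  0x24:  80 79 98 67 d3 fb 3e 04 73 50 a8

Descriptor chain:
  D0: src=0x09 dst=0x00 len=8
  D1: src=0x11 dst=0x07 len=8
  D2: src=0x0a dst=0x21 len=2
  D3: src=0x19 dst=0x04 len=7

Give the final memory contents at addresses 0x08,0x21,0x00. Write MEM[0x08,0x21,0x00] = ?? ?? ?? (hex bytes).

MEM[0x08,0x21,0x00] = cb 88 19

[0] 0x09->0x00 len=8 : 19 a1 31 be 49 3a b8 1c
[1] 0x11->0x07 len=8 : 59 af 0c 88 8d 87 9c 01
[2] 0x0a->0x21 len=2 : 88 8d
[3] 0x19->0x04 len=7 : 90 2a 9c 1f cb d2 d8
query mem[0x08]=0xcb, mem[0x21]=0x88, mem[0x00]=0x19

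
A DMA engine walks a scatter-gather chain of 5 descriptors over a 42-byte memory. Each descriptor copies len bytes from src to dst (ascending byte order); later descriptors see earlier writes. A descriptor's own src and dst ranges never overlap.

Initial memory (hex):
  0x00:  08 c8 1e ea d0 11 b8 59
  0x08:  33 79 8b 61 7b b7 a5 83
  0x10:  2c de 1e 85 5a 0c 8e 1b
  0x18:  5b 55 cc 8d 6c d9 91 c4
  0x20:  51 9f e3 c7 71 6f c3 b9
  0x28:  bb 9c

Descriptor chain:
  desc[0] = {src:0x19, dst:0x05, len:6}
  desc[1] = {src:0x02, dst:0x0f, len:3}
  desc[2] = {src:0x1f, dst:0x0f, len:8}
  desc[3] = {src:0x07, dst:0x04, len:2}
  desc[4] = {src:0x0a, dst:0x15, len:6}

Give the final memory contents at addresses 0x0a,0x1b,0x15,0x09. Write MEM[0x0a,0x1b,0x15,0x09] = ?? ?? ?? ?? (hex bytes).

D0: mem[0x05..0x0a] <- [55 cc 8d 6c d9 91]
D1: mem[0x0f..0x11] <- [1e ea d0]
D2: mem[0x0f..0x16] <- [c4 51 9f e3 c7 71 6f c3]
D3: mem[0x04..0x05] <- [8d 6c]
D4: mem[0x15..0x1a] <- [91 61 7b b7 a5 c4]
query mem[0x0a]=0x91, mem[0x1b]=0x8d, mem[0x15]=0x91, mem[0x09]=0xd9

MEM[0x0a,0x1b,0x15,0x09] = 91 8d 91 d9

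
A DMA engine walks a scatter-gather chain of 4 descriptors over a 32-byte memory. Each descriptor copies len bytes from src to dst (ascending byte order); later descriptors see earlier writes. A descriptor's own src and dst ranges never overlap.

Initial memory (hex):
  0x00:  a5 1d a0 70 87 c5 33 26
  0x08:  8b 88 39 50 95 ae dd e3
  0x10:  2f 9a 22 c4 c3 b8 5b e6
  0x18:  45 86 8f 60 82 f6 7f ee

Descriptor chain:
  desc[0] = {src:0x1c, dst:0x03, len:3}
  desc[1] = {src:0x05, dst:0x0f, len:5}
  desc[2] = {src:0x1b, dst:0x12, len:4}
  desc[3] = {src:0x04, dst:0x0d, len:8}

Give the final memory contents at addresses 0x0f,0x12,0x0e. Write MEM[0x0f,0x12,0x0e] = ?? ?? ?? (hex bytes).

  after D0: wrote 3B at 0x03 = 82f67f
  after D1: wrote 5B at 0x0f = 7f33268b88
  after D2: wrote 4B at 0x12 = 6082f67f
  after D3: wrote 8B at 0x0d = f67f33268b883950
query mem[0x0f]=0x33, mem[0x12]=0x88, mem[0x0e]=0x7f

MEM[0x0f,0x12,0x0e] = 33 88 7f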